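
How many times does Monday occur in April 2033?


April 2033 has 30 days
Anchor: Jan 1, 2033. With p = 2033 - 1 = 2032: (p + p//4 - p//100 + p//400) mod 7 = (2032 + 508 - 20 + 5) mod 7 = 2525 mod 7 = 5 -> Saturday (Mon=0 ... Sun=6)
Days before April (Jan-Mar): 90; April 1 index = (5 + 90) mod 7 = 4 -> Friday
First Monday is April 4
Mondays: 4, 11, 18, 25

4 Mondays


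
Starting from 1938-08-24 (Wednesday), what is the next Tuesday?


Current: Wednesday
Target: Tuesday
Days ahead: 6

Next Tuesday: 1938-08-30


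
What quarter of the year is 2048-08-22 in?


Month: August (month 8)
Q1: Jan-Mar, Q2: Apr-Jun, Q3: Jul-Sep, Q4: Oct-Dec

Q3


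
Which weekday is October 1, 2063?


Target: October 1, 2063
Anchor: Jan 1, 2063. With p = 2063 - 1 = 2062: (p + p//4 - p//100 + p//400) mod 7 = (2062 + 515 - 20 + 5) mod 7 = 2562 mod 7 = 0 -> Monday (Mon=0 ... Sun=6)
Days before October (Jan-Sep): 273 days
Weekday index = (0 + 273) mod 7 = 0

Monday


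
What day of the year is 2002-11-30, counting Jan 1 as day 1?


Date: November 30, 2002
Days in months 1 through 10: 304
Plus 30 days in November

Day of year: 334


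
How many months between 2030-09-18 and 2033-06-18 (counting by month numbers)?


From September 2030 to June 2033
3 years * 12 = 36 months, minus 3 months = 33

33 months


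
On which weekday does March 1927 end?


March 1927 has 31 days
Anchor: Jan 1, 1927. With p = 1927 - 1 = 1926: (p + p//4 - p//100 + p//400) mod 7 = (1926 + 481 - 19 + 4) mod 7 = 2392 mod 7 = 5 -> Saturday (Mon=0 ... Sun=6)
Days before March (Jan-Feb): 59; March 1 index = (5 + 59) mod 7 = 1 -> Tuesday
Last day offset: 31 - 1 = 30 days
Weekday index = (1 + 30) mod 7 = 3

Thursday, March 31


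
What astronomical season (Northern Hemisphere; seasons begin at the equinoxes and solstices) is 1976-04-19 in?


Date: April 19
Astronomical Spring (approx.; exact equinox/solstice day varies by year): March 20 to June 20
April 19 falls within the Spring window

Spring


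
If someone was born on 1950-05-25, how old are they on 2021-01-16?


Birth: 1950-05-25
Reference: 2021-01-16
Year difference: 2021 - 1950 = 71
Birthday not yet reached in 2021, subtract 1

70 years old


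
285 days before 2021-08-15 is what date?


Start: 2021-08-15, subtract 285 days
Back 15 days from August 15 reaches July 31, 2021 -> 270 left
July 2021 has 31 days -> back to June 30, 2021 -> 239 left
June 2021 has 30 days -> back to May 31, 2021 -> 209 left
May 2021 has 31 days -> back to April 30, 2021 -> 178 left
April 2021 has 30 days -> back to March 31, 2021 -> 148 left
March 2021 has 31 days -> back to February 28, 2021 -> 117 left
February 2021 has 28 days -> back to January 31, 2021 -> 89 left
January 2021 has 31 days -> back to December 31, 2020 -> 58 left
December 2020 has 31 days -> back to November 30, 2020 -> 27 left
November 2020: 30 - 27 = 3 -> lands on November 3

Result: 2020-11-03


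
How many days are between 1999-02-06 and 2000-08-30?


From 1999-02-06 to 2000-08-30
1999-02-06: days before February = 31; day of year = 31 + 6 = 37
2000-08-30: days before August = 31 + 29 + 31 + 30 + 31 + 30 + 31 = 213 (2000 is a leap year); day of year = 213 + 30 = 243
Rest of 1999: 365 - 37 = 328
Total = 328 + 243 = 571

571 days


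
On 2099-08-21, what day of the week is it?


Date: August 21, 2099
Anchor: Jan 1, 2099. With p = 2099 - 1 = 2098: (p + p//4 - p//100 + p//400) mod 7 = (2098 + 524 - 20 + 5) mod 7 = 2607 mod 7 = 3 -> Thursday (Mon=0 ... Sun=6)
Days before August (Jan-Jul): 212; offset = 212 + 21 - 1 = 232
Weekday index = (3 + 232) mod 7 = 4

Day of the week: Friday


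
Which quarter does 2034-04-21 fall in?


Month: April (month 4)
Q1: Jan-Mar, Q2: Apr-Jun, Q3: Jul-Sep, Q4: Oct-Dec

Q2


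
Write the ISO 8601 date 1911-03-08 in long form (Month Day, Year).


ISO 1911-03-08 parses as year=1911, month=03, day=08
Month 3 -> March

March 8, 1911


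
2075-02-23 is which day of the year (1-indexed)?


Date: February 23, 2075
Days in months 1 through 1: 31
Plus 23 days in February

Day of year: 54


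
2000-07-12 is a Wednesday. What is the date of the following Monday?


Current: Wednesday
Target: Monday
Days ahead: 5

Next Monday: 2000-07-17


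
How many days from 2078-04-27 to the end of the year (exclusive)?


Day of year: 117 of 365
Remaining = 365 - 117

248 days


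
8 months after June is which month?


June is month 6
6 + 8 = 14; wrap: 14 - 12 = 2

February


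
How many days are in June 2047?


June 2047

30 days


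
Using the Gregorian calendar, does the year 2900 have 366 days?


Gregorian leap year rule: divisible by 4, but not by 100, unless also by 400.
2900 is divisible by 100 but not 400 -> not a leap year

No


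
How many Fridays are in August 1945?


August 1945 has 31 days
Anchor: Jan 1, 1945. With p = 1945 - 1 = 1944: (p + p//4 - p//100 + p//400) mod 7 = (1944 + 486 - 19 + 4) mod 7 = 2415 mod 7 = 0 -> Monday (Mon=0 ... Sun=6)
Days before August (Jan-Jul): 212; August 1 index = (0 + 212) mod 7 = 2 -> Wednesday
First Friday is August 3
Fridays: 3, 10, 17, 24, 31

5 Fridays


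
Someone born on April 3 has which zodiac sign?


Date: April 3
Conventional tropical zodiac dates: Aries from March 21 onward; Taurus starts April 20
April 3 falls within the Aries range

Aries


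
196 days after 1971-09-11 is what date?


Start: 1971-09-11, add 196 days
September 1971 has 30 days: 30 - 11 = 19 days to September 30 -> 177 left
October 1971 has 31 days -> 146 left
November 1971 has 30 days -> 116 left
December 1971 has 31 days -> 85 left
January 1972 has 31 days -> 54 left
February 1972 has 29 days -> 25 left
March 1972: 25 <= 31 -> lands on March 25

Result: 1972-03-25


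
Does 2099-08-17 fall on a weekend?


Anchor: Jan 1, 2099. With p = 2099 - 1 = 2098: (p + p//4 - p//100 + p//400) mod 7 = (2098 + 524 - 20 + 5) mod 7 = 2607 mod 7 = 3 -> Thursday (Mon=0 ... Sun=6)
Day of year: 229; offset = 228
Weekday index = (3 + 228) mod 7 = 0 -> Monday
Weekend days: Saturday, Sunday

No


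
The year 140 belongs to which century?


Century = (year - 1) // 100 + 1
= (140 - 1) // 100 + 1
= 139 // 100 + 1
= 1 + 1

2nd century


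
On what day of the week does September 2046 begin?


Target: September 1, 2046
Anchor: Jan 1, 2046. With p = 2046 - 1 = 2045: (p + p//4 - p//100 + p//400) mod 7 = (2045 + 511 - 20 + 5) mod 7 = 2541 mod 7 = 0 -> Monday (Mon=0 ... Sun=6)
Days before September (Jan-Aug): 243 days
Weekday index = (0 + 243) mod 7 = 5

Saturday


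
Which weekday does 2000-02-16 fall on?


Date: February 16, 2000
Anchor: Jan 1, 2000. With p = 2000 - 1 = 1999: (p + p//4 - p//100 + p//400) mod 7 = (1999 + 499 - 19 + 4) mod 7 = 2483 mod 7 = 5 -> Saturday (Mon=0 ... Sun=6)
Days before February (Jan): 31; offset = 31 + 16 - 1 = 46
Weekday index = (5 + 46) mod 7 = 2

Day of the week: Wednesday


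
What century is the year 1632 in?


Century = (year - 1) // 100 + 1
= (1632 - 1) // 100 + 1
= 1631 // 100 + 1
= 16 + 1

17th century


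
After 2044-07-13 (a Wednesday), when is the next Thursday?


Current: Wednesday
Target: Thursday
Days ahead: 1

Next Thursday: 2044-07-14


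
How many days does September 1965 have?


September 1965

30 days


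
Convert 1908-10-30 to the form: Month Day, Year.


ISO 1908-10-30 parses as year=1908, month=10, day=30
Month 10 -> October

October 30, 1908


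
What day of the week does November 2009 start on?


Target: November 1, 2009
Anchor: Jan 1, 2009. With p = 2009 - 1 = 2008: (p + p//4 - p//100 + p//400) mod 7 = (2008 + 502 - 20 + 5) mod 7 = 2495 mod 7 = 3 -> Thursday (Mon=0 ... Sun=6)
Days before November (Jan-Oct): 304 days
Weekday index = (3 + 304) mod 7 = 6

Sunday


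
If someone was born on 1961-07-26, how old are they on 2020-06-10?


Birth: 1961-07-26
Reference: 2020-06-10
Year difference: 2020 - 1961 = 59
Birthday not yet reached in 2020, subtract 1

58 years old


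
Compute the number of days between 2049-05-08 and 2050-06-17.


From 2049-05-08 to 2050-06-17
2049-05-08: days before May = 31 + 28 + 31 + 30 = 120 (2049 is not a leap year); day of year = 120 + 8 = 128
2050-06-17: days before June = 31 + 28 + 31 + 30 + 31 = 151 (2050 is not a leap year); day of year = 151 + 17 = 168
Rest of 2049: 365 - 128 = 237
Total = 237 + 168 = 405

405 days


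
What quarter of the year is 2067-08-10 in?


Month: August (month 8)
Q1: Jan-Mar, Q2: Apr-Jun, Q3: Jul-Sep, Q4: Oct-Dec

Q3


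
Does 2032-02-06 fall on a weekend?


Anchor: Jan 1, 2032. With p = 2032 - 1 = 2031: (p + p//4 - p//100 + p//400) mod 7 = (2031 + 507 - 20 + 5) mod 7 = 2523 mod 7 = 3 -> Thursday (Mon=0 ... Sun=6)
Day of year: 37; offset = 36
Weekday index = (3 + 36) mod 7 = 4 -> Friday
Weekend days: Saturday, Sunday

No


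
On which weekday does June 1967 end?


June 1967 has 30 days
Anchor: Jan 1, 1967. With p = 1967 - 1 = 1966: (p + p//4 - p//100 + p//400) mod 7 = (1966 + 491 - 19 + 4) mod 7 = 2442 mod 7 = 6 -> Sunday (Mon=0 ... Sun=6)
Days before June (Jan-May): 151; June 1 index = (6 + 151) mod 7 = 3 -> Thursday
Last day offset: 30 - 1 = 29 days
Weekday index = (3 + 29) mod 7 = 4

Friday, June 30


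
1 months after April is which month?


April is month 4
4 + 1 = 5

May


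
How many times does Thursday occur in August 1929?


August 1929 has 31 days
Anchor: Jan 1, 1929. With p = 1929 - 1 = 1928: (p + p//4 - p//100 + p//400) mod 7 = (1928 + 482 - 19 + 4) mod 7 = 2395 mod 7 = 1 -> Tuesday (Mon=0 ... Sun=6)
Days before August (Jan-Jul): 212; August 1 index = (1 + 212) mod 7 = 3 -> Thursday
First Thursday is August 1
Thursdays: 1, 8, 15, 22, 29

5 Thursdays


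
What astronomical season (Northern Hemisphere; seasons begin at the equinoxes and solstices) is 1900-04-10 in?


Date: April 10
Astronomical Spring (approx.; exact equinox/solstice day varies by year): March 20 to June 20
April 10 falls within the Spring window

Spring


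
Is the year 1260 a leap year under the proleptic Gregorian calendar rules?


Gregorian leap year rule: divisible by 4, but not by 100, unless also by 400.
1260 is divisible by 4 but not 100 -> leap year

Yes


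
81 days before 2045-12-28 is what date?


Start: 2045-12-28, subtract 81 days
Back 28 days from December 28 reaches November 30, 2045 -> 53 left
November 2045 has 30 days -> back to October 31, 2045 -> 23 left
October 2045: 31 - 23 = 8 -> lands on October 8

Result: 2045-10-08


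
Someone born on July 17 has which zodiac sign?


Date: July 17
Conventional tropical zodiac dates: Cancer from June 21 onward; Leo starts July 23
July 17 falls within the Cancer range

Cancer


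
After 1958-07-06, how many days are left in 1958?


Day of year: 187 of 365
Remaining = 365 - 187

178 days


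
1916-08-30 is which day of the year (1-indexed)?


Date: August 30, 1916
Days in months 1 through 7: 213
Plus 30 days in August

Day of year: 243


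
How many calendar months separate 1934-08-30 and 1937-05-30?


From August 1934 to May 1937
3 years * 12 = 36 months, minus 3 months = 33

33 months


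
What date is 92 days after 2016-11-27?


Start: 2016-11-27, add 92 days
November 2016 has 30 days: 30 - 27 = 3 days to November 30 -> 89 left
December 2016 has 31 days -> 58 left
January 2017 has 31 days -> 27 left
February 2017: 27 <= 28 -> lands on February 27

Result: 2017-02-27


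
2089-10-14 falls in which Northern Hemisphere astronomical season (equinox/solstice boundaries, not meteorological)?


Date: October 14
Astronomical Autumn (approx.; exact equinox/solstice day varies by year): September 22 to December 20
October 14 falls within the Autumn window

Autumn


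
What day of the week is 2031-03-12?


Date: March 12, 2031
Anchor: Jan 1, 2031. With p = 2031 - 1 = 2030: (p + p//4 - p//100 + p//400) mod 7 = (2030 + 507 - 20 + 5) mod 7 = 2522 mod 7 = 2 -> Wednesday (Mon=0 ... Sun=6)
Days before March (Jan-Feb): 59; offset = 59 + 12 - 1 = 70
Weekday index = (2 + 70) mod 7 = 2

Day of the week: Wednesday


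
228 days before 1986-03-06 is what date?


Start: 1986-03-06, subtract 228 days
Back 6 days from March 6 reaches February 28, 1986 -> 222 left
February 1986 has 28 days -> back to January 31, 1986 -> 194 left
January 1986 has 31 days -> back to December 31, 1985 -> 163 left
December 1985 has 31 days -> back to November 30, 1985 -> 132 left
November 1985 has 30 days -> back to October 31, 1985 -> 102 left
October 1985 has 31 days -> back to September 30, 1985 -> 71 left
September 1985 has 30 days -> back to August 31, 1985 -> 41 left
August 1985 has 31 days -> back to July 31, 1985 -> 10 left
July 1985: 31 - 10 = 21 -> lands on July 21

Result: 1985-07-21


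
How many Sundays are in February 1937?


February 1937 has 28 days
Anchor: Jan 1, 1937. With p = 1937 - 1 = 1936: (p + p//4 - p//100 + p//400) mod 7 = (1936 + 484 - 19 + 4) mod 7 = 2405 mod 7 = 4 -> Friday (Mon=0 ... Sun=6)
Days before February (Jan): 31; February 1 index = (4 + 31) mod 7 = 0 -> Monday
First Sunday is February 7
Sundays: 7, 14, 21, 28

4 Sundays


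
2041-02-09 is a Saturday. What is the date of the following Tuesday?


Current: Saturday
Target: Tuesday
Days ahead: 3

Next Tuesday: 2041-02-12


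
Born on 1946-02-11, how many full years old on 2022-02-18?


Birth: 1946-02-11
Reference: 2022-02-18
Year difference: 2022 - 1946 = 76

76 years old


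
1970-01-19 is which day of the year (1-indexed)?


Date: January 19, 1970
No months before January
Plus 19 days in January

Day of year: 19


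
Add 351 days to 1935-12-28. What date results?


Start: 1935-12-28, add 351 days
December 1935 has 31 days: 31 - 28 = 3 days to December 31 -> 348 left
January 1936 has 31 days -> 317 left
February 1936 has 29 days -> 288 left
March 1936 has 31 days -> 257 left
April 1936 has 30 days -> 227 left
May 1936 has 31 days -> 196 left
June 1936 has 30 days -> 166 left
July 1936 has 31 days -> 135 left
August 1936 has 31 days -> 104 left
September 1936 has 30 days -> 74 left
October 1936 has 31 days -> 43 left
November 1936 has 30 days -> 13 left
December 1936: 13 <= 31 -> lands on December 13

Result: 1936-12-13


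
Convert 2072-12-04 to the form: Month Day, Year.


ISO 2072-12-04 parses as year=2072, month=12, day=04
Month 12 -> December

December 4, 2072


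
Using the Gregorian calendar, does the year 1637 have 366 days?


Gregorian leap year rule: divisible by 4, but not by 100, unless also by 400.
1637 is not divisible by 4 -> not a leap year

No


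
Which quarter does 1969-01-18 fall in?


Month: January (month 1)
Q1: Jan-Mar, Q2: Apr-Jun, Q3: Jul-Sep, Q4: Oct-Dec

Q1


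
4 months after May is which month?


May is month 5
5 + 4 = 9

September


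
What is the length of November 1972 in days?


November 1972

30 days


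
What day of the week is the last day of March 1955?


March 1955 has 31 days
Anchor: Jan 1, 1955. With p = 1955 - 1 = 1954: (p + p//4 - p//100 + p//400) mod 7 = (1954 + 488 - 19 + 4) mod 7 = 2427 mod 7 = 5 -> Saturday (Mon=0 ... Sun=6)
Days before March (Jan-Feb): 59; March 1 index = (5 + 59) mod 7 = 1 -> Tuesday
Last day offset: 31 - 1 = 30 days
Weekday index = (1 + 30) mod 7 = 3

Thursday, March 31


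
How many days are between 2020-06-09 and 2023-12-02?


From 2020-06-09 to 2023-12-02
2020-06-09: days before June = 31 + 29 + 31 + 30 + 31 = 152 (2020 is a leap year); day of year = 152 + 9 = 161
2023-12-02: days before December = 31 + 28 + 31 + 30 + 31 + 30 + 31 + 31 + 30 + 31 + 30 = 334 (2023 is not a leap year); day of year = 334 + 2 = 336
Rest of 2020: 366 - 161 = 205
Full years 2021 (365), 2022 (365): 730
Total = 205 + 730 + 336 = 1271

1271 days


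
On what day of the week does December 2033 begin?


Target: December 1, 2033
Anchor: Jan 1, 2033. With p = 2033 - 1 = 2032: (p + p//4 - p//100 + p//400) mod 7 = (2032 + 508 - 20 + 5) mod 7 = 2525 mod 7 = 5 -> Saturday (Mon=0 ... Sun=6)
Days before December (Jan-Nov): 334 days
Weekday index = (5 + 334) mod 7 = 3

Thursday


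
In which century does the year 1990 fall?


Century = (year - 1) // 100 + 1
= (1990 - 1) // 100 + 1
= 1989 // 100 + 1
= 19 + 1

20th century


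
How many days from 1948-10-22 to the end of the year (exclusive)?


Day of year: 296 of 366
Remaining = 366 - 296

70 days


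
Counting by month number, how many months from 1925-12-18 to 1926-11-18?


From December 1925 to November 1926
1 year * 12 = 12 months, minus 1 month = 11

11 months


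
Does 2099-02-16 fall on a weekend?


Anchor: Jan 1, 2099. With p = 2099 - 1 = 2098: (p + p//4 - p//100 + p//400) mod 7 = (2098 + 524 - 20 + 5) mod 7 = 2607 mod 7 = 3 -> Thursday (Mon=0 ... Sun=6)
Day of year: 47; offset = 46
Weekday index = (3 + 46) mod 7 = 0 -> Monday
Weekend days: Saturday, Sunday

No


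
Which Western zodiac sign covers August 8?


Date: August 8
Conventional tropical zodiac dates: Leo from July 23 onward; Virgo starts August 23
August 8 falls within the Leo range

Leo


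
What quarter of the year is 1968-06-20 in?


Month: June (month 6)
Q1: Jan-Mar, Q2: Apr-Jun, Q3: Jul-Sep, Q4: Oct-Dec

Q2


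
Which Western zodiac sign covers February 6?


Date: February 6
Conventional tropical zodiac dates: Aquarius from January 20 onward; Pisces starts February 19
February 6 falls within the Aquarius range

Aquarius


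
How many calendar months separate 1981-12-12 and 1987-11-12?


From December 1981 to November 1987
6 years * 12 = 72 months, minus 1 month = 71

71 months


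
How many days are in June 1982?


June 1982

30 days


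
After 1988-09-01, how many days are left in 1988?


Day of year: 245 of 366
Remaining = 366 - 245

121 days


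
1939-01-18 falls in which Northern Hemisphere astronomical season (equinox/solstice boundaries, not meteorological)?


Date: January 18
Astronomical Winter (approx.; exact equinox/solstice day varies by year): December 21 to March 19
January 18 falls within the Winter window

Winter


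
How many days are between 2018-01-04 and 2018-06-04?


From 2018-01-04 to 2018-06-04
2018-01-04: day of year = 4
2018-06-04: days before June = 31 + 28 + 31 + 30 + 31 = 151 (2018 is not a leap year); day of year = 151 + 4 = 155
Same year: 155 - 4 = 151

151 days


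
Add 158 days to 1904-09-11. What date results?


Start: 1904-09-11, add 158 days
September 1904 has 30 days: 30 - 11 = 19 days to September 30 -> 139 left
October 1904 has 31 days -> 108 left
November 1904 has 30 days -> 78 left
December 1904 has 31 days -> 47 left
January 1905 has 31 days -> 16 left
February 1905: 16 <= 28 -> lands on February 16

Result: 1905-02-16


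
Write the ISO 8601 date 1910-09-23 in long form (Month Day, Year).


ISO 1910-09-23 parses as year=1910, month=09, day=23
Month 9 -> September

September 23, 1910


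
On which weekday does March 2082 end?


March 2082 has 31 days
Anchor: Jan 1, 2082. With p = 2082 - 1 = 2081: (p + p//4 - p//100 + p//400) mod 7 = (2081 + 520 - 20 + 5) mod 7 = 2586 mod 7 = 3 -> Thursday (Mon=0 ... Sun=6)
Days before March (Jan-Feb): 59; March 1 index = (3 + 59) mod 7 = 6 -> Sunday
Last day offset: 31 - 1 = 30 days
Weekday index = (6 + 30) mod 7 = 1

Tuesday, March 31


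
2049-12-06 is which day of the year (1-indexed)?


Date: December 6, 2049
Days in months 1 through 11: 334
Plus 6 days in December

Day of year: 340


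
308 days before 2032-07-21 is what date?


Start: 2032-07-21, subtract 308 days
Back 21 days from July 21 reaches June 30, 2032 -> 287 left
June 2032 has 30 days -> back to May 31, 2032 -> 257 left
May 2032 has 31 days -> back to April 30, 2032 -> 226 left
April 2032 has 30 days -> back to March 31, 2032 -> 196 left
March 2032 has 31 days -> back to February 29, 2032 -> 165 left
February 2032 has 29 days -> back to January 31, 2032 -> 136 left
January 2032 has 31 days -> back to December 31, 2031 -> 105 left
December 2031 has 31 days -> back to November 30, 2031 -> 74 left
November 2031 has 30 days -> back to October 31, 2031 -> 44 left
October 2031 has 31 days -> back to September 30, 2031 -> 13 left
September 2031: 30 - 13 = 17 -> lands on September 17

Result: 2031-09-17


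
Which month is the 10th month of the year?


Month 10 of 12

October


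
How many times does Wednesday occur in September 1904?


September 1904 has 30 days
Anchor: Jan 1, 1904. With p = 1904 - 1 = 1903: (p + p//4 - p//100 + p//400) mod 7 = (1903 + 475 - 19 + 4) mod 7 = 2363 mod 7 = 4 -> Friday (Mon=0 ... Sun=6)
Days before September (Jan-Aug): 244; September 1 index = (4 + 244) mod 7 = 3 -> Thursday
First Wednesday is September 7
Wednesdays: 7, 14, 21, 28

4 Wednesdays


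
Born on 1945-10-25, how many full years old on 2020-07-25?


Birth: 1945-10-25
Reference: 2020-07-25
Year difference: 2020 - 1945 = 75
Birthday not yet reached in 2020, subtract 1

74 years old


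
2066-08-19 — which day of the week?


Date: August 19, 2066
Anchor: Jan 1, 2066. With p = 2066 - 1 = 2065: (p + p//4 - p//100 + p//400) mod 7 = (2065 + 516 - 20 + 5) mod 7 = 2566 mod 7 = 4 -> Friday (Mon=0 ... Sun=6)
Days before August (Jan-Jul): 212; offset = 212 + 19 - 1 = 230
Weekday index = (4 + 230) mod 7 = 3

Day of the week: Thursday


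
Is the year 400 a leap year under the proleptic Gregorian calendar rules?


Gregorian leap year rule: divisible by 4, but not by 100, unless also by 400.
400 is divisible by 400 -> leap year

Yes


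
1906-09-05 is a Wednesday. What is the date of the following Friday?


Current: Wednesday
Target: Friday
Days ahead: 2

Next Friday: 1906-09-07


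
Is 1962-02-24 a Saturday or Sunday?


Anchor: Jan 1, 1962. With p = 1962 - 1 = 1961: (p + p//4 - p//100 + p//400) mod 7 = (1961 + 490 - 19 + 4) mod 7 = 2436 mod 7 = 0 -> Monday (Mon=0 ... Sun=6)
Day of year: 55; offset = 54
Weekday index = (0 + 54) mod 7 = 5 -> Saturday
Weekend days: Saturday, Sunday

Yes


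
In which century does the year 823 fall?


Century = (year - 1) // 100 + 1
= (823 - 1) // 100 + 1
= 822 // 100 + 1
= 8 + 1

9th century


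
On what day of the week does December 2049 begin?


Target: December 1, 2049
Anchor: Jan 1, 2049. With p = 2049 - 1 = 2048: (p + p//4 - p//100 + p//400) mod 7 = (2048 + 512 - 20 + 5) mod 7 = 2545 mod 7 = 4 -> Friday (Mon=0 ... Sun=6)
Days before December (Jan-Nov): 334 days
Weekday index = (4 + 334) mod 7 = 2

Wednesday


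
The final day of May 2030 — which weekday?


May 2030 has 31 days
Anchor: Jan 1, 2030. With p = 2030 - 1 = 2029: (p + p//4 - p//100 + p//400) mod 7 = (2029 + 507 - 20 + 5) mod 7 = 2521 mod 7 = 1 -> Tuesday (Mon=0 ... Sun=6)
Days before May (Jan-Apr): 120; May 1 index = (1 + 120) mod 7 = 2 -> Wednesday
Last day offset: 31 - 1 = 30 days
Weekday index = (2 + 30) mod 7 = 4

Friday, May 31


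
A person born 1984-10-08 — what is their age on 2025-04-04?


Birth: 1984-10-08
Reference: 2025-04-04
Year difference: 2025 - 1984 = 41
Birthday not yet reached in 2025, subtract 1

40 years old


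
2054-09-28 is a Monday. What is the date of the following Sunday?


Current: Monday
Target: Sunday
Days ahead: 6

Next Sunday: 2054-10-04


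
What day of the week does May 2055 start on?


Target: May 1, 2055
Anchor: Jan 1, 2055. With p = 2055 - 1 = 2054: (p + p//4 - p//100 + p//400) mod 7 = (2054 + 513 - 20 + 5) mod 7 = 2552 mod 7 = 4 -> Friday (Mon=0 ... Sun=6)
Days before May (Jan-Apr): 120 days
Weekday index = (4 + 120) mod 7 = 5

Saturday


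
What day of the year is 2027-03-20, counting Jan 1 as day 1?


Date: March 20, 2027
Days in months 1 through 2: 59
Plus 20 days in March

Day of year: 79


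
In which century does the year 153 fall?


Century = (year - 1) // 100 + 1
= (153 - 1) // 100 + 1
= 152 // 100 + 1
= 1 + 1

2nd century


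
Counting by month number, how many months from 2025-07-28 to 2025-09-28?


From July 2025 to September 2025
0 years * 12 = 0 months, plus 2 months = 2

2 months


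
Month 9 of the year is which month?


Month 9 of 12

September


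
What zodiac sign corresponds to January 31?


Date: January 31
Conventional tropical zodiac dates: Aquarius from January 20 onward; Pisces starts February 19
January 31 falls within the Aquarius range

Aquarius


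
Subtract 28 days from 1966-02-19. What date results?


Start: 1966-02-19, subtract 28 days
Back 19 days from February 19 reaches January 31, 1966 -> 9 left
January 1966: 31 - 9 = 22 -> lands on January 22

Result: 1966-01-22


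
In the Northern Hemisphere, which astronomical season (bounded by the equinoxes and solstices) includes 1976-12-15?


Date: December 15
Astronomical Autumn (approx.; exact equinox/solstice day varies by year): September 22 to December 20
December 15 falls within the Autumn window

Autumn


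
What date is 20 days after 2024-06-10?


Start: 2024-06-10, add 20 days
June 2024 has 30 days; 10 + 20 = 30 stays within June

Result: 2024-06-30


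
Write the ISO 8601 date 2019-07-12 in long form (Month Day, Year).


ISO 2019-07-12 parses as year=2019, month=07, day=12
Month 7 -> July

July 12, 2019


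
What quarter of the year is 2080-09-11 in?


Month: September (month 9)
Q1: Jan-Mar, Q2: Apr-Jun, Q3: Jul-Sep, Q4: Oct-Dec

Q3


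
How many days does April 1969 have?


April 1969

30 days


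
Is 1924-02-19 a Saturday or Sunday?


Anchor: Jan 1, 1924. With p = 1924 - 1 = 1923: (p + p//4 - p//100 + p//400) mod 7 = (1923 + 480 - 19 + 4) mod 7 = 2388 mod 7 = 1 -> Tuesday (Mon=0 ... Sun=6)
Day of year: 50; offset = 49
Weekday index = (1 + 49) mod 7 = 1 -> Tuesday
Weekend days: Saturday, Sunday

No


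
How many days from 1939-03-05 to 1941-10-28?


From 1939-03-05 to 1941-10-28
1939-03-05: days before March = 31 + 28 = 59 (1939 is not a leap year); day of year = 59 + 5 = 64
1941-10-28: days before October = 31 + 28 + 31 + 30 + 31 + 30 + 31 + 31 + 30 = 273 (1941 is not a leap year); day of year = 273 + 28 = 301
Rest of 1939: 365 - 64 = 301
Full years 1940 (366): 366
Total = 301 + 366 + 301 = 968

968 days


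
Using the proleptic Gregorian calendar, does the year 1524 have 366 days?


Gregorian leap year rule: divisible by 4, but not by 100, unless also by 400.
1524 is divisible by 4 but not 100 -> leap year

Yes


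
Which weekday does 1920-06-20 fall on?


Date: June 20, 1920
Anchor: Jan 1, 1920. With p = 1920 - 1 = 1919: (p + p//4 - p//100 + p//400) mod 7 = (1919 + 479 - 19 + 4) mod 7 = 2383 mod 7 = 3 -> Thursday (Mon=0 ... Sun=6)
Days before June (Jan-May): 152; offset = 152 + 20 - 1 = 171
Weekday index = (3 + 171) mod 7 = 6

Day of the week: Sunday


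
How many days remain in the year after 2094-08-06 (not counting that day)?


Day of year: 218 of 365
Remaining = 365 - 218

147 days


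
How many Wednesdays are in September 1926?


September 1926 has 30 days
Anchor: Jan 1, 1926. With p = 1926 - 1 = 1925: (p + p//4 - p//100 + p//400) mod 7 = (1925 + 481 - 19 + 4) mod 7 = 2391 mod 7 = 4 -> Friday (Mon=0 ... Sun=6)
Days before September (Jan-Aug): 243; September 1 index = (4 + 243) mod 7 = 2 -> Wednesday
First Wednesday is September 1
Wednesdays: 1, 8, 15, 22, 29

5 Wednesdays


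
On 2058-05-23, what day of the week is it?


Date: May 23, 2058
Anchor: Jan 1, 2058. With p = 2058 - 1 = 2057: (p + p//4 - p//100 + p//400) mod 7 = (2057 + 514 - 20 + 5) mod 7 = 2556 mod 7 = 1 -> Tuesday (Mon=0 ... Sun=6)
Days before May (Jan-Apr): 120; offset = 120 + 23 - 1 = 142
Weekday index = (1 + 142) mod 7 = 3

Day of the week: Thursday


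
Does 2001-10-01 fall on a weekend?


Anchor: Jan 1, 2001. With p = 2001 - 1 = 2000: (p + p//4 - p//100 + p//400) mod 7 = (2000 + 500 - 20 + 5) mod 7 = 2485 mod 7 = 0 -> Monday (Mon=0 ... Sun=6)
Day of year: 274; offset = 273
Weekday index = (0 + 273) mod 7 = 0 -> Monday
Weekend days: Saturday, Sunday

No


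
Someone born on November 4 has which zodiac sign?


Date: November 4
Conventional tropical zodiac dates: Scorpio from October 23 onward; Sagittarius starts November 22
November 4 falls within the Scorpio range

Scorpio


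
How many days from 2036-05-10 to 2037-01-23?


From 2036-05-10 to 2037-01-23
2036-05-10: days before May = 31 + 29 + 31 + 30 = 121 (2036 is a leap year); day of year = 121 + 10 = 131
2037-01-23: day of year = 23
Rest of 2036: 366 - 131 = 235
Total = 235 + 23 = 258

258 days


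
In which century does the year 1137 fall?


Century = (year - 1) // 100 + 1
= (1137 - 1) // 100 + 1
= 1136 // 100 + 1
= 11 + 1

12th century


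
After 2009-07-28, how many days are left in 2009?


Day of year: 209 of 365
Remaining = 365 - 209

156 days


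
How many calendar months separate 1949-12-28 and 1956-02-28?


From December 1949 to February 1956
7 years * 12 = 84 months, minus 10 months = 74

74 months


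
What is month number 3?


Month 3 of 12

March


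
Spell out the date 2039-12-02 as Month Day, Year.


ISO 2039-12-02 parses as year=2039, month=12, day=02
Month 12 -> December

December 2, 2039


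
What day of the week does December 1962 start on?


Target: December 1, 1962
Anchor: Jan 1, 1962. With p = 1962 - 1 = 1961: (p + p//4 - p//100 + p//400) mod 7 = (1961 + 490 - 19 + 4) mod 7 = 2436 mod 7 = 0 -> Monday (Mon=0 ... Sun=6)
Days before December (Jan-Nov): 334 days
Weekday index = (0 + 334) mod 7 = 5

Saturday


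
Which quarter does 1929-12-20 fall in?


Month: December (month 12)
Q1: Jan-Mar, Q2: Apr-Jun, Q3: Jul-Sep, Q4: Oct-Dec

Q4


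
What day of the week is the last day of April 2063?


April 2063 has 30 days
Anchor: Jan 1, 2063. With p = 2063 - 1 = 2062: (p + p//4 - p//100 + p//400) mod 7 = (2062 + 515 - 20 + 5) mod 7 = 2562 mod 7 = 0 -> Monday (Mon=0 ... Sun=6)
Days before April (Jan-Mar): 90; April 1 index = (0 + 90) mod 7 = 6 -> Sunday
Last day offset: 30 - 1 = 29 days
Weekday index = (6 + 29) mod 7 = 0

Monday, April 30


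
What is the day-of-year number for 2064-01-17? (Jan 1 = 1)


Date: January 17, 2064
No months before January
Plus 17 days in January

Day of year: 17


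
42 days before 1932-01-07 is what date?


Start: 1932-01-07, subtract 42 days
Back 7 days from January 7 reaches December 31, 1931 -> 35 left
December 1931 has 31 days -> back to November 30, 1931 -> 4 left
November 1931: 30 - 4 = 26 -> lands on November 26

Result: 1931-11-26


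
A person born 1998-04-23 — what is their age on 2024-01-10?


Birth: 1998-04-23
Reference: 2024-01-10
Year difference: 2024 - 1998 = 26
Birthday not yet reached in 2024, subtract 1

25 years old


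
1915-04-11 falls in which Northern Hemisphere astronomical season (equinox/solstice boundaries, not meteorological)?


Date: April 11
Astronomical Spring (approx.; exact equinox/solstice day varies by year): March 20 to June 20
April 11 falls within the Spring window

Spring


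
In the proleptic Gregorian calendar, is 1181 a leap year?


Gregorian leap year rule: divisible by 4, but not by 100, unless also by 400.
1181 is not divisible by 4 -> not a leap year

No


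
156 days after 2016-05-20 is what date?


Start: 2016-05-20, add 156 days
May 2016 has 31 days: 31 - 20 = 11 days to May 31 -> 145 left
June 2016 has 30 days -> 115 left
July 2016 has 31 days -> 84 left
August 2016 has 31 days -> 53 left
September 2016 has 30 days -> 23 left
October 2016: 23 <= 31 -> lands on October 23

Result: 2016-10-23


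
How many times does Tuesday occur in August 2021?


August 2021 has 31 days
Anchor: Jan 1, 2021. With p = 2021 - 1 = 2020: (p + p//4 - p//100 + p//400) mod 7 = (2020 + 505 - 20 + 5) mod 7 = 2510 mod 7 = 4 -> Friday (Mon=0 ... Sun=6)
Days before August (Jan-Jul): 212; August 1 index = (4 + 212) mod 7 = 6 -> Sunday
First Tuesday is August 3
Tuesdays: 3, 10, 17, 24, 31

5 Tuesdays


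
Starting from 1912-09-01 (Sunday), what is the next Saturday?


Current: Sunday
Target: Saturday
Days ahead: 6

Next Saturday: 1912-09-07


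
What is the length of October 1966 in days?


October 1966

31 days


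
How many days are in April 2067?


April 2067

30 days


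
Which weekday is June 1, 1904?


Target: June 1, 1904
Anchor: Jan 1, 1904. With p = 1904 - 1 = 1903: (p + p//4 - p//100 + p//400) mod 7 = (1903 + 475 - 19 + 4) mod 7 = 2363 mod 7 = 4 -> Friday (Mon=0 ... Sun=6)
Days before June (Jan-May): 152 days
Weekday index = (4 + 152) mod 7 = 2

Wednesday


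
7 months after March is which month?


March is month 3
3 + 7 = 10

October


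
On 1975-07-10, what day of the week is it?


Date: July 10, 1975
Anchor: Jan 1, 1975. With p = 1975 - 1 = 1974: (p + p//4 - p//100 + p//400) mod 7 = (1974 + 493 - 19 + 4) mod 7 = 2452 mod 7 = 2 -> Wednesday (Mon=0 ... Sun=6)
Days before July (Jan-Jun): 181; offset = 181 + 10 - 1 = 190
Weekday index = (2 + 190) mod 7 = 3

Day of the week: Thursday


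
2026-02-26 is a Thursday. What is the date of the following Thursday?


Current: Thursday
Target: Thursday
Days ahead: 7

Next Thursday: 2026-03-05


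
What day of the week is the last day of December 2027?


December 2027 has 31 days
Anchor: Jan 1, 2027. With p = 2027 - 1 = 2026: (p + p//4 - p//100 + p//400) mod 7 = (2026 + 506 - 20 + 5) mod 7 = 2517 mod 7 = 4 -> Friday (Mon=0 ... Sun=6)
Days before December (Jan-Nov): 334; December 1 index = (4 + 334) mod 7 = 2 -> Wednesday
Last day offset: 31 - 1 = 30 days
Weekday index = (2 + 30) mod 7 = 4

Friday, December 31


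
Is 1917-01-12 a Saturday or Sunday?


Anchor: Jan 1, 1917. With p = 1917 - 1 = 1916: (p + p//4 - p//100 + p//400) mod 7 = (1916 + 479 - 19 + 4) mod 7 = 2380 mod 7 = 0 -> Monday (Mon=0 ... Sun=6)
Day of year: 12; offset = 11
Weekday index = (0 + 11) mod 7 = 4 -> Friday
Weekend days: Saturday, Sunday

No


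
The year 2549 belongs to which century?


Century = (year - 1) // 100 + 1
= (2549 - 1) // 100 + 1
= 2548 // 100 + 1
= 25 + 1

26th century


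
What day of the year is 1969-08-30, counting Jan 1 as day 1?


Date: August 30, 1969
Days in months 1 through 7: 212
Plus 30 days in August

Day of year: 242


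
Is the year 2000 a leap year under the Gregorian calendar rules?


Gregorian leap year rule: divisible by 4, but not by 100, unless also by 400.
2000 is divisible by 400 -> leap year

Yes


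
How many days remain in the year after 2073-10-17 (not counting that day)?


Day of year: 290 of 365
Remaining = 365 - 290

75 days


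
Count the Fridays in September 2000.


September 2000 has 30 days
Anchor: Jan 1, 2000. With p = 2000 - 1 = 1999: (p + p//4 - p//100 + p//400) mod 7 = (1999 + 499 - 19 + 4) mod 7 = 2483 mod 7 = 5 -> Saturday (Mon=0 ... Sun=6)
Days before September (Jan-Aug): 244; September 1 index = (5 + 244) mod 7 = 4 -> Friday
First Friday is September 1
Fridays: 1, 8, 15, 22, 29

5 Fridays


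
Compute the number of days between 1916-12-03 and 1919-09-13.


From 1916-12-03 to 1919-09-13
1916-12-03: days before December = 31 + 29 + 31 + 30 + 31 + 30 + 31 + 31 + 30 + 31 + 30 = 335 (1916 is a leap year); day of year = 335 + 3 = 338
1919-09-13: days before September = 31 + 28 + 31 + 30 + 31 + 30 + 31 + 31 = 243 (1919 is not a leap year); day of year = 243 + 13 = 256
Rest of 1916: 366 - 338 = 28
Full years 1917 (365), 1918 (365): 730
Total = 28 + 730 + 256 = 1014

1014 days


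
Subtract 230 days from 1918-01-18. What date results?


Start: 1918-01-18, subtract 230 days
Back 18 days from January 18 reaches December 31, 1917 -> 212 left
December 1917 has 31 days -> back to November 30, 1917 -> 181 left
November 1917 has 30 days -> back to October 31, 1917 -> 151 left
October 1917 has 31 days -> back to September 30, 1917 -> 120 left
September 1917 has 30 days -> back to August 31, 1917 -> 90 left
August 1917 has 31 days -> back to July 31, 1917 -> 59 left
July 1917 has 31 days -> back to June 30, 1917 -> 28 left
June 1917: 30 - 28 = 2 -> lands on June 2

Result: 1917-06-02


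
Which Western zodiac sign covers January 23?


Date: January 23
Conventional tropical zodiac dates: Aquarius from January 20 onward; Pisces starts February 19
January 23 falls within the Aquarius range

Aquarius


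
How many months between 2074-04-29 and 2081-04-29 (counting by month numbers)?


From April 2074 to April 2081
7 years * 12 = 84 months = 84

84 months


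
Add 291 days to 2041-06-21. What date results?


Start: 2041-06-21, add 291 days
June 2041 has 30 days: 30 - 21 = 9 days to June 30 -> 282 left
July 2041 has 31 days -> 251 left
August 2041 has 31 days -> 220 left
September 2041 has 30 days -> 190 left
October 2041 has 31 days -> 159 left
November 2041 has 30 days -> 129 left
December 2041 has 31 days -> 98 left
January 2042 has 31 days -> 67 left
February 2042 has 28 days -> 39 left
March 2042 has 31 days -> 8 left
April 2042: 8 <= 30 -> lands on April 8

Result: 2042-04-08


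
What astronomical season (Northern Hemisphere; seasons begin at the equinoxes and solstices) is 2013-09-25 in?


Date: September 25
Astronomical Autumn (approx.; exact equinox/solstice day varies by year): September 22 to December 20
September 25 falls within the Autumn window

Autumn


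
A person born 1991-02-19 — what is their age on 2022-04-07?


Birth: 1991-02-19
Reference: 2022-04-07
Year difference: 2022 - 1991 = 31

31 years old


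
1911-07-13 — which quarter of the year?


Month: July (month 7)
Q1: Jan-Mar, Q2: Apr-Jun, Q3: Jul-Sep, Q4: Oct-Dec

Q3


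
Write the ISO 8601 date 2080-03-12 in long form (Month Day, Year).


ISO 2080-03-12 parses as year=2080, month=03, day=12
Month 3 -> March

March 12, 2080


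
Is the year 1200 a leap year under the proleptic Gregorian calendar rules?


Gregorian leap year rule: divisible by 4, but not by 100, unless also by 400.
1200 is divisible by 400 -> leap year

Yes


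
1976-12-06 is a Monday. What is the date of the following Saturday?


Current: Monday
Target: Saturday
Days ahead: 5

Next Saturday: 1976-12-11


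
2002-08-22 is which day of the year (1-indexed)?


Date: August 22, 2002
Days in months 1 through 7: 212
Plus 22 days in August

Day of year: 234


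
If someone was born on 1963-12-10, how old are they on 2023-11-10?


Birth: 1963-12-10
Reference: 2023-11-10
Year difference: 2023 - 1963 = 60
Birthday not yet reached in 2023, subtract 1

59 years old


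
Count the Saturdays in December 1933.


December 1933 has 31 days
Anchor: Jan 1, 1933. With p = 1933 - 1 = 1932: (p + p//4 - p//100 + p//400) mod 7 = (1932 + 483 - 19 + 4) mod 7 = 2400 mod 7 = 6 -> Sunday (Mon=0 ... Sun=6)
Days before December (Jan-Nov): 334; December 1 index = (6 + 334) mod 7 = 4 -> Friday
First Saturday is December 2
Saturdays: 2, 9, 16, 23, 30

5 Saturdays


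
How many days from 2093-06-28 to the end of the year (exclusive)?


Day of year: 179 of 365
Remaining = 365 - 179

186 days


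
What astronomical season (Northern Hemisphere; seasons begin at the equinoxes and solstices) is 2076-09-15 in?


Date: September 15
Astronomical Summer (approx.; exact equinox/solstice day varies by year): June 21 to September 21
September 15 falls within the Summer window

Summer


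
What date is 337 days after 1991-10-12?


Start: 1991-10-12, add 337 days
October 1991 has 31 days: 31 - 12 = 19 days to October 31 -> 318 left
November 1991 has 30 days -> 288 left
December 1991 has 31 days -> 257 left
January 1992 has 31 days -> 226 left
February 1992 has 29 days -> 197 left
March 1992 has 31 days -> 166 left
April 1992 has 30 days -> 136 left
May 1992 has 31 days -> 105 left
June 1992 has 30 days -> 75 left
July 1992 has 31 days -> 44 left
August 1992 has 31 days -> 13 left
September 1992: 13 <= 30 -> lands on September 13

Result: 1992-09-13


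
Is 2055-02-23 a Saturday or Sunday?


Anchor: Jan 1, 2055. With p = 2055 - 1 = 2054: (p + p//4 - p//100 + p//400) mod 7 = (2054 + 513 - 20 + 5) mod 7 = 2552 mod 7 = 4 -> Friday (Mon=0 ... Sun=6)
Day of year: 54; offset = 53
Weekday index = (4 + 53) mod 7 = 1 -> Tuesday
Weekend days: Saturday, Sunday

No
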